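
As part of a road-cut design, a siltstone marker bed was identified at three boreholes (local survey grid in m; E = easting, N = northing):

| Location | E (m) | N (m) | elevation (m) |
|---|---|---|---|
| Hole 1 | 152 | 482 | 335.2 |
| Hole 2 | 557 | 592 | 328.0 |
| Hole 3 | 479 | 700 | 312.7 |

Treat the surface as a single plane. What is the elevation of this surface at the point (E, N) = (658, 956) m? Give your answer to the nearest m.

283 m

Two edge vectors: Hole 1→Hole 2 = (405, 110, -7.2), Hole 1→Hole 3 = (327, 218, -22.5).
Normal n = (Hole 1→Hole 2) × (Hole 1→Hole 3) = (-905.4, 6758.1, 52320).
So ∂z/∂E = −n_x/n_z = 0.01731 and ∂z/∂N = −n_y/n_z = −0.12917.
Intercept c from Hole 1: 335.2 − 2.63 + 62.26 = 394.83.
At (658, 956): z = 11.4 − 123.5 + 394.83 = 282.7 m.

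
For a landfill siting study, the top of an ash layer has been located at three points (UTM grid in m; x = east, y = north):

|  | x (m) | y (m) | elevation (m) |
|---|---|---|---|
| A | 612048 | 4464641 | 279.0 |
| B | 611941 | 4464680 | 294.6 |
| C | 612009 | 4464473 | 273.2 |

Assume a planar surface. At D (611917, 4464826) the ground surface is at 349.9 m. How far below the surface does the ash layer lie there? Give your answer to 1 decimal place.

43.1 m

Two edge vectors: A→B = (-107, 39, 15.6), A→C = (-39, -168, -5.8).
Normal n = (A→B) × (A→C) = (2394.6, -1229, 19497).
So ∂z/∂x = −n_x/n_z = −0.122818895 and ∂z/∂y = −n_y/n_z = 0.063035339.
Intercept c from A: 279 + 75171.06 − 281430.16 = −205980.10.
At (611917, 4464826): z_contact = −75154.97 + 281441.82 − 205980.10 = 306.75 m.
Depth below ground = 349.9 − 306.75 = 43.1 m.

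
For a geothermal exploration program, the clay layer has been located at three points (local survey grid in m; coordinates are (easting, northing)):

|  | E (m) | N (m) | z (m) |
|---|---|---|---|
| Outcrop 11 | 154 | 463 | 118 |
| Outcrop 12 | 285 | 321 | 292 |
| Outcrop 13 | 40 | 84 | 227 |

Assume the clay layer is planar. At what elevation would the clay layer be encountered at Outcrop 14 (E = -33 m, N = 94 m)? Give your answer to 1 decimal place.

Two edge vectors: Outcrop 11→Outcrop 12 = (131, -142, 174), Outcrop 11→Outcrop 13 = (-114, -379, 109).
Normal n = (Outcrop 11→Outcrop 12) × (Outcrop 11→Outcrop 13) = (50468, -34115, -65837).
So ∂z/∂E = −n_x/n_z = 0.76656 and ∂z/∂N = −n_y/n_z = −0.51817.
Intercept c from Outcrop 11: 118 − 118.05 + 239.91 = 239.86.
At (-33, 94): z = −25.3 − 48.7 + 239.86 = 165.9 m.

165.9 m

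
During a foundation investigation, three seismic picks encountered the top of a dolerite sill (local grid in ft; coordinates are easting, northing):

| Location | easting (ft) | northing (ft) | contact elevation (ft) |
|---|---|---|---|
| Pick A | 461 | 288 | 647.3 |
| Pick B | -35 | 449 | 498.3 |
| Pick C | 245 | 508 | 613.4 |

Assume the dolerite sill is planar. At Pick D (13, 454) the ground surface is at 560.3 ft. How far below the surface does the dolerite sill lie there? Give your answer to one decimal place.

Two edge vectors: Pick A→Pick B = (-496, 161, -149), Pick A→Pick C = (-216, 220, -33.9).
Normal n = (Pick A→Pick B) × (Pick A→Pick C) = (27322.1, 15369.6, -74344).
So ∂z/∂easting = −n_x/n_z = 0.36751 and ∂z/∂northing = −n_y/n_z = 0.20674.
Intercept c from Pick A: 647.3 − 169.42 − 59.54 = 418.34.
At (13, 454): z_contact = 4.78 + 93.86 + 418.34 = 516.97 ft.
Depth below ground = 560.3 − 516.97 = 43.3 ft.

43.3 ft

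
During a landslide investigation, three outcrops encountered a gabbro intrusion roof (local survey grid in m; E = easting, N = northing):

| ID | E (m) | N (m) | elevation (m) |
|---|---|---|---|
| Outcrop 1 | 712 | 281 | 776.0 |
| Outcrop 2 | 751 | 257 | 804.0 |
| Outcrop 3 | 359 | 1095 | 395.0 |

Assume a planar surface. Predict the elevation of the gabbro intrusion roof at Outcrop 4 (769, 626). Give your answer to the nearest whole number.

736 m

Let the plane be z = a·E + b·N + c.
Outcrop 2−Outcrop 1: 39a − 24b = 28;  Outcrop 3−Outcrop 1: −353a + 814b = −381.
Solving gives a = 0.58641, b = −0.21376.
Then c = 776 − a·712 − b·281 = 418.55.
At (769, 626): z = 450.9 − 133.8 + 418.55 = 735.7 m.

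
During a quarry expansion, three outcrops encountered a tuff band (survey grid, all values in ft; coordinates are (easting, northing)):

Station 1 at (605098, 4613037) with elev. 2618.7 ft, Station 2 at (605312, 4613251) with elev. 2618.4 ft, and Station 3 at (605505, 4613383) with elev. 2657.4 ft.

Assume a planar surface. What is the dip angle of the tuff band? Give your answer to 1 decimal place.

42.3°

Let the plane be z = a·E + b·N + c.
Station 2−Station 1: 214a + 214b = −0.3;  Station 3−Station 1: 407a + 346b = 38.7.
Solving gives a = 0.64238, b = −0.64378.
Gradient magnitude |∇z| = √(a² + b²) = √(0.41265 + 0.41445) = 0.90945.
True dip = arctan(0.90945) = 42.3°, dipping toward NW (azimuth ≈ 315°).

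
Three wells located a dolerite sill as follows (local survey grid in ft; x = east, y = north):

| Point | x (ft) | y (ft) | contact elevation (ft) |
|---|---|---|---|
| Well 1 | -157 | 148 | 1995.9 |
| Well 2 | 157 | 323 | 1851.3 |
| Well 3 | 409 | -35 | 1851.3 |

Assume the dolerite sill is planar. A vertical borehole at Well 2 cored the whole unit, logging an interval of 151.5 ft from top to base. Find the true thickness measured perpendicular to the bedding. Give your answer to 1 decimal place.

Let the plane be z = a·x + b·y + c.
Well 2−Well 1: 314a + 175b = −144.6;  Well 3−Well 1: 566a − 183b = −144.6.
Solving gives a = −0.33075, b = −0.23282.
|∇z| = √(a²+b²) = 0.40448, so dip δ = arctan(0.40448) = 22.02°.
True thickness = vertical thickness × cos δ = 151.5 × cos 22.02° = 140.4 ft.

140.4 ft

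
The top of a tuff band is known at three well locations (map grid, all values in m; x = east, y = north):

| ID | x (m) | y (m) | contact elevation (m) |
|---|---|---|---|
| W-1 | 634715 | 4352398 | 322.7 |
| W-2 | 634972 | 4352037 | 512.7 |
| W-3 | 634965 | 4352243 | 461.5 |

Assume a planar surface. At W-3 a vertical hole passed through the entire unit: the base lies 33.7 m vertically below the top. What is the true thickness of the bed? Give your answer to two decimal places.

30.47 m

Let the plane be z = a·x + b·y + c.
W-2−W-1: 257a − 361b = 190;  W-3−W-1: 250a − 155b = 138.8.
Solving gives a = 0.40974, b = −0.23462.
|∇z| = √(a²+b²) = 0.47215, so dip δ = arctan(0.47215) = 25.27°.
True thickness = vertical thickness × cos δ = 33.7 × cos 25.27° = 30.47 m.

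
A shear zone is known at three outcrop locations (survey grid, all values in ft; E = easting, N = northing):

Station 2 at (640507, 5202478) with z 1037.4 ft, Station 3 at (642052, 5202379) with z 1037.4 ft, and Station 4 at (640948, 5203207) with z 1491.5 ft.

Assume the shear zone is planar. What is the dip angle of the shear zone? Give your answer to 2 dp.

Two edge vectors: Station 2→Station 3 = (1545, -99, 0), Station 2→Station 4 = (441, 729, 454.1).
Normal n = (Station 2→Station 3) × (Station 2→Station 4) = (-44955.9, -701584.5, 1169964).
So ∂z/∂E = −n_x/n_z = 0.03843 and ∂z/∂N = −n_y/n_z = 0.59966.
Gradient magnitude |∇z| = √(a² + b²) = √(0.00148 + 0.35960) = 0.60089.
True dip = arctan(0.60089) = 31.00°, dipping toward S (azimuth ≈ 184°).

31.00°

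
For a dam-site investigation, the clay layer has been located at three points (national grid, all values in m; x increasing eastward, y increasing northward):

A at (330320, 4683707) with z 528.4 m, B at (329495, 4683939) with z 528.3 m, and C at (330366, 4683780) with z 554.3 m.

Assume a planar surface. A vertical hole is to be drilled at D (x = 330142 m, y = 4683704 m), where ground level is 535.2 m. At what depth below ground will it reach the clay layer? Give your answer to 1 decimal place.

22.8 m

Let the plane be z = a·x + b·y + c.
B−A: −825a + 232b = −0.1;  C−A: 46a + 73b = 25.9.
Solving gives a = 0.084856905, b = 0.301323046.
Then c = 528.4 − a·330320 − b·4683707 = −1438810.39.
At (330142, 4683704): z_contact = 28014.83 + 1411307.96 − 1438810.39 = 512.39 m.
Depth below ground = 535.2 − 512.39 = 22.8 m.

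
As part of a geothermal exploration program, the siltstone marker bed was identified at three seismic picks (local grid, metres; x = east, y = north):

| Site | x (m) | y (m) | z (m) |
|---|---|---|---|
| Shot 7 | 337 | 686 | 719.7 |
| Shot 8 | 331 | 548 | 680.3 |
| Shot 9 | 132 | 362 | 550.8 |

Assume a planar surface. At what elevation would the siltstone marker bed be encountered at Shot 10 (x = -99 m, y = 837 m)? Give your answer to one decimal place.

Let the plane be z = a·x + b·y + c.
Shot 8−Shot 7: −6a − 138b = −39.4;  Shot 9−Shot 7: −205a − 324b = −168.9.
Solving gives a = 0.40016, b = 0.26811.
Then c = 719.7 − a·337 − b·686 = 400.92.
At (-99, 837): z = −39.6 + 224.4 + 400.92 = 585.7 m.

585.7 m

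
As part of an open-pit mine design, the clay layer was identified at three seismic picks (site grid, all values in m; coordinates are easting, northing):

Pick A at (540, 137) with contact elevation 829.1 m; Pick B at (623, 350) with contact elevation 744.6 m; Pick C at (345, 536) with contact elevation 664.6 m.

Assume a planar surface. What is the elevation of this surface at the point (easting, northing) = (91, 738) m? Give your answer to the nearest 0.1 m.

Two edge vectors: Pick A→Pick B = (83, 213, -84.5), Pick A→Pick C = (-195, 399, -164.5).
Normal n = (Pick A→Pick B) × (Pick A→Pick C) = (-1323, 30131, 74652).
So ∂z/∂easting = −n_x/n_z = 0.01772 and ∂z/∂northing = −n_y/n_z = −0.40362.
Intercept c from Pick A: 829.1 − 9.57 + 55.30 = 874.83.
At (91, 738): z = 1.6 − 297.9 + 874.83 = 578.6 m.

578.6 m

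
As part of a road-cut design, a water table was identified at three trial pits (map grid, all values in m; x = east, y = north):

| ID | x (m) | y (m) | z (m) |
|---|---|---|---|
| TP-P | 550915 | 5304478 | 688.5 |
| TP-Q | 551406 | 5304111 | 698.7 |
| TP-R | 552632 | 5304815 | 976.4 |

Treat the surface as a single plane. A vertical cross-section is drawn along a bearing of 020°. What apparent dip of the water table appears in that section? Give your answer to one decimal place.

10.9°

Let the plane be z = a·x + b·y + c.
TP-Q−TP-P: 491a − 367b = 10.2;  TP-R−TP-P: 1717a + 337b = 287.9.
Solving gives a = 0.13712, b = 0.15566.
Unit vector along 020° is (sin 20°, cos 20°) = (0.3420, 0.9397).
Slope in that direction = a·(0.3420) + b·(0.9397) = 0.19317.
Apparent dip = arctan|0.19317| = 10.9° (true dip is 11.7°, so apparent ≤ true as expected).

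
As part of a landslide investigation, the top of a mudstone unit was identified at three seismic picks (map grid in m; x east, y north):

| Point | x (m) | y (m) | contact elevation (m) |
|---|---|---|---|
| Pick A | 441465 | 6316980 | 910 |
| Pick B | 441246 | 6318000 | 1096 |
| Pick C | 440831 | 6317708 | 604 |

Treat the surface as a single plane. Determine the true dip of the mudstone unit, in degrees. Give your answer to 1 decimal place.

Two edge vectors: Pick A→Pick B = (-219, 1020, 186), Pick A→Pick C = (-634, 728, -306).
Normal n = (Pick A→Pick B) × (Pick A→Pick C) = (-447528, -184938, 487248).
So ∂z/∂x = −n_x/n_z = 0.91848 and ∂z/∂y = −n_y/n_z = 0.37956.
Gradient magnitude |∇z| = √(a² + b²) = √(0.84361 + 0.14406) = 0.99382.
True dip = arctan(0.99382) = 44.8°, dipping toward WSW (azimuth ≈ 248°).

44.8°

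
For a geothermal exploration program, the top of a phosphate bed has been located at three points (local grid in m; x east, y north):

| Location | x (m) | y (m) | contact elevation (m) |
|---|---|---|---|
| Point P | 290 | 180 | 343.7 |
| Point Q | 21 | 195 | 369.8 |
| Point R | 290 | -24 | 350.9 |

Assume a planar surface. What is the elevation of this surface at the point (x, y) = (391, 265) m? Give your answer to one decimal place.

330.7 m

Let the plane be z = a·x + b·y + c.
Point Q−Point P: −269a + 15b = 26.1;  Point R−Point P: 0a − 204b = 7.2.
Solving gives a = −0.09899, b = −0.03529.
Then c = 343.7 − a·290 − b·180 = 378.76.
At (391, 265): z = −38.7 − 9.4 + 378.76 = 330.7 m.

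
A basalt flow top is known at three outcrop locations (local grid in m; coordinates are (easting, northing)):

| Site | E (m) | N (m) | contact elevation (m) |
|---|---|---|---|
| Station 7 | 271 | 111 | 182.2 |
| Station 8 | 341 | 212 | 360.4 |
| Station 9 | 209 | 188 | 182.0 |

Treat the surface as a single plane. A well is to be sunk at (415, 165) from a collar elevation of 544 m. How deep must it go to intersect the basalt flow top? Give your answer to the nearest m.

141 m

Let the plane be z = a·E + b·N + c.
Station 8−Station 7: 70a + 101b = 178.2;  Station 9−Station 7: −62a + 77b = −0.2.
Solving gives a = 1.17933, b = 0.94700.
Then c = 182.2 − a·271 − b·111 = −242.52.
At (415, 165): z_contact = 489.4 + 156.3 − 242.52 = 403.2 m.
Depth below ground = 544 − 403.2 = 141 m.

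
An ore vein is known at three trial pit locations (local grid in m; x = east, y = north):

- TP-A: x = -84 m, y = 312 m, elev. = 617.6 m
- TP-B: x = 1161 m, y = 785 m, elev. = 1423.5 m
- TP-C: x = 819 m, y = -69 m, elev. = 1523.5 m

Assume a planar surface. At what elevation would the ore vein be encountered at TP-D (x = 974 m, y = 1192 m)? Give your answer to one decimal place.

1090.3 m

Two edge vectors: TP-A→TP-B = (1245, 473, 805.9), TP-A→TP-C = (903, -381, 905.9).
Normal n = (TP-A→TP-B) × (TP-A→TP-C) = (735538.6, -400117.8, -901464).
So ∂z/∂x = −n_x/n_z = 0.815938 and ∂z/∂y = −n_y/n_z = −0.443853.
Intercept c from TP-A: 617.6 + 68.54 + 138.48 = 824.62.
At (974, 1192): z = 794.7 − 529.1 + 824.62 = 1090.3 m.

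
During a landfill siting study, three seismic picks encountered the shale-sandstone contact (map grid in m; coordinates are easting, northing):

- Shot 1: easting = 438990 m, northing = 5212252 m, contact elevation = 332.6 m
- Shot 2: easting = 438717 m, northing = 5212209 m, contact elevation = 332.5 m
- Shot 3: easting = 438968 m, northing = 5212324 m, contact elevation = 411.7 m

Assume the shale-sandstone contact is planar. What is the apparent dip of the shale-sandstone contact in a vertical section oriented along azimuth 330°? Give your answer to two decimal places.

44.72°

Let the plane be z = a·easting + b·northing + c.
Shot 2−Shot 1: −273a − 43b = −0.1;  Shot 3−Shot 1: −22a + 72b = 79.1.
Solving gives a = −0.16475, b = 1.04827.
Unit vector along 330° is (sin 330°, cos 330°) = (-0.5000, 0.8660).
Slope in that direction = a·(-0.5000) + b·(0.8660) = 0.99020.
Apparent dip = arctan|0.99020| = 44.72° (true dip is 46.7°, so apparent ≤ true as expected).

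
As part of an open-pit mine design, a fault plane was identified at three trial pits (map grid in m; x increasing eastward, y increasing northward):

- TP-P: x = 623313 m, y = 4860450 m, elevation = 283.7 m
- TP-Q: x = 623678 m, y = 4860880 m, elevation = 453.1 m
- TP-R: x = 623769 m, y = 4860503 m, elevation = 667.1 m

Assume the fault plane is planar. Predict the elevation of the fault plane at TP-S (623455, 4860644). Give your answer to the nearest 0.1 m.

Let the plane be z = a·x + b·y + c.
TP-Q−TP-P: 365a + 430b = 169.4;  TP-R−TP-P: 456a + 53b = 383.4.
Solving gives a = 0.882019973, b = −0.354737884.
Then c = 283.7 − a·623313 − b·4860450 = 1174694.93.
At (623455, 4860644): z = 549899.8 − 1724254.6 + 1174694.93 = 340.1 m.

340.1 m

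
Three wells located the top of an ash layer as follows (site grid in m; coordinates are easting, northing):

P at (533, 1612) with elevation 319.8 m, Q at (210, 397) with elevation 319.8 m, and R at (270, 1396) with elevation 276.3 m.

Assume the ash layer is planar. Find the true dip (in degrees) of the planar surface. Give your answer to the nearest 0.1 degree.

12.3°

Two edge vectors: P→Q = (-323, -1215, 0), P→R = (-263, -216, -43.5).
Normal n = (P→Q) × (P→R) = (52852.5, -14050.5, -249777).
So ∂z/∂easting = −n_x/n_z = 0.21160 and ∂z/∂northing = −n_y/n_z = −0.05625.
Gradient magnitude |∇z| = √(a² + b²) = √(0.04477 + 0.00316) = 0.21895.
True dip = arctan(0.21895) = 12.3°, dipping toward WNW (azimuth ≈ 285°).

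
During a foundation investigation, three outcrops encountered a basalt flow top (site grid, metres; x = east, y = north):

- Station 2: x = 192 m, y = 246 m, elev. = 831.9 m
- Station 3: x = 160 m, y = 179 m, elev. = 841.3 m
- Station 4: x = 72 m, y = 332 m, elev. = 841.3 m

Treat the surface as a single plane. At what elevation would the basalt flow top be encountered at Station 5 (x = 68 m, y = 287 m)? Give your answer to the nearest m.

845 m

Let the plane be z = a·x + b·y + c.
Station 3−Station 2: −32a − 67b = 9.4;  Station 4−Station 2: −120a + 86b = 9.4.
Solving gives a = −0.13327, b = −0.07665.
Then c = 831.9 − a·192 − b·246 = 876.34.
At (68, 287): z = −9.1 − 22.0 + 876.34 = 845.3 m.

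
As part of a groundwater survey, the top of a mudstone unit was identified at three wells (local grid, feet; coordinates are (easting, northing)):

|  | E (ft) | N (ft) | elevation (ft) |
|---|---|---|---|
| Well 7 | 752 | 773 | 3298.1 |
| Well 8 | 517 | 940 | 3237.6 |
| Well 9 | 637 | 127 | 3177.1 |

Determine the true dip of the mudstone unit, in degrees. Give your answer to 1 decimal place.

Let the plane be z = a·E + b·N + c.
Well 8−Well 7: −235a + 167b = −60.5;  Well 9−Well 7: −115a − 646b = −121.
Solving gives a = 0.34669, b = 0.12559.
Gradient magnitude |∇z| = √(a² + b²) = √(0.12020 + 0.01577) = 0.36874.
True dip = arctan(0.36874) = 20.2°, dipping toward WSW (azimuth ≈ 250°).

20.2°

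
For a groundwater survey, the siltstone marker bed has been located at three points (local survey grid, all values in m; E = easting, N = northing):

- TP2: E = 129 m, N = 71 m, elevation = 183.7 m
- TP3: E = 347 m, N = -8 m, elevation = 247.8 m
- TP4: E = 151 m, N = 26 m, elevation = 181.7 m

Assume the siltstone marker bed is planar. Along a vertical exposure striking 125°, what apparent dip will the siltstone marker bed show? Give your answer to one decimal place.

10.1°

Two edge vectors: TP2→TP3 = (218, -79, 64.1), TP2→TP4 = (22, -45, -2).
Normal n = (TP2→TP3) × (TP2→TP4) = (3042.5, 1846.2, -8072).
So ∂z/∂E = −n_x/n_z = 0.37692 and ∂z/∂N = −n_y/n_z = 0.22872.
Unit vector along 125° is (sin 125°, cos 125°) = (0.8192, -0.5736).
Slope in that direction = a·(0.8192) + b·(-0.5736) = 0.17757.
Apparent dip = arctan|0.17757| = 10.1° (true dip is 23.8°, so apparent ≤ true as expected).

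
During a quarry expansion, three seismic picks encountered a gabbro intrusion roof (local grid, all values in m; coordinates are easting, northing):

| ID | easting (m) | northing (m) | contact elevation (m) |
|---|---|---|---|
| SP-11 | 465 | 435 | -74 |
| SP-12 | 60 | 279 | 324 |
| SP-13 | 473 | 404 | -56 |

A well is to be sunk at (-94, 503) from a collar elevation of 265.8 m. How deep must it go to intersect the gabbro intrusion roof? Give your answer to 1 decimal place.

5.4 m

Two edge vectors: SP-11→SP-12 = (-405, -156, 398), SP-11→SP-13 = (8, -31, 18).
Normal n = (SP-11→SP-12) × (SP-11→SP-13) = (9530, 10474, 13803).
So ∂z/∂easting = −n_x/n_z = −0.69043 and ∂z/∂northing = −n_y/n_z = −0.75882.
Intercept c from SP-11: -74 + 321.05 + 330.09 = 577.14.
At (-94, 503): z_contact = 64.90 − 381.69 + 577.14 = 260.35 m.
Depth below ground = 265.8 − 260.35 = 5.4 m.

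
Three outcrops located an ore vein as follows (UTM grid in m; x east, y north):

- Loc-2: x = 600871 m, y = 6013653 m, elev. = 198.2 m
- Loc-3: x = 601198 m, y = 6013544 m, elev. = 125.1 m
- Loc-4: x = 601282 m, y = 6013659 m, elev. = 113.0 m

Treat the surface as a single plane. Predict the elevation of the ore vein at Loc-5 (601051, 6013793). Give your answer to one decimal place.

167.3 m

Two edge vectors: Loc-2→Loc-3 = (327, -109, -73.1), Loc-2→Loc-4 = (411, 6, -85.2).
Normal n = (Loc-2→Loc-3) × (Loc-2→Loc-4) = (9725.4, -2183.7, 46761).
So ∂z/∂x = −n_x/n_z = −0.207981010 and ∂z/∂y = −n_y/n_z = 0.046699172.
Intercept c from Loc-2: 198.2 + 124969.76 − 280832.62 = −155664.66.
At (601051, 6013793): z = −125007.2 + 280839.2 − 155664.66 = 167.3 m.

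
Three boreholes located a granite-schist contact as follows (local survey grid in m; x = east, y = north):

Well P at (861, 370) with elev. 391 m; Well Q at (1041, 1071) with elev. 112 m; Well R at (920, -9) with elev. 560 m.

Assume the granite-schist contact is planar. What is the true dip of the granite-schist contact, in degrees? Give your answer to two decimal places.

23.91°

Let the plane be z = a·x + b·y + c.
Well Q−Well P: 180a + 701b = −279;  Well R−Well P: 59a − 379b = 169.
Solving gives a = 0.11615, b = −0.42783.
Gradient magnitude |∇z| = √(a² + b²) = √(0.01349 + 0.18304) = 0.44332.
True dip = arctan(0.44332) = 23.91°, dipping toward NNW (azimuth ≈ 345°).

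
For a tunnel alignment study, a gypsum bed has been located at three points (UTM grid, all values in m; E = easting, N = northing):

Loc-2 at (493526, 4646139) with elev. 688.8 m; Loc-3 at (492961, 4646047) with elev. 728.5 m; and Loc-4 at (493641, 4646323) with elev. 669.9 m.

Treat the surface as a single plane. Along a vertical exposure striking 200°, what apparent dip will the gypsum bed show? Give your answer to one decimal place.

Two edge vectors: Loc-2→Loc-3 = (-565, -92, 39.7), Loc-2→Loc-4 = (115, 184, -18.9).
Normal n = (Loc-2→Loc-3) × (Loc-2→Loc-4) = (-5566, -6113, -93380).
So ∂z/∂E = −n_x/n_z = −0.05961 and ∂z/∂N = −n_y/n_z = −0.06546.
Unit vector along 200° is (sin 200°, cos 200°) = (-0.3420, -0.9397).
Slope in that direction = a·(-0.3420) + b·(-0.9397) = 0.08190.
Apparent dip = arctan|0.08190| = 4.7° (true dip is 5.1°, so apparent ≤ true as expected).

4.7°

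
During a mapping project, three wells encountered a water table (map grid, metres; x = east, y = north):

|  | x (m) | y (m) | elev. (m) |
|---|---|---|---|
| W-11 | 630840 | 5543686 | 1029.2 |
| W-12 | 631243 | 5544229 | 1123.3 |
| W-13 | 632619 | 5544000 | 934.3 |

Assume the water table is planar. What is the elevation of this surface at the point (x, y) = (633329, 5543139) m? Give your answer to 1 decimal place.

654.8 m

Let the plane be z = a·x + b·y + c.
W-12−W-11: 403a + 543b = 94.1;  W-13−W-11: 1779a + 314b = −94.9.
Solving gives a = −0.096584212, b = 0.244978706.
Then c = 1029.2 − a·630840 − b·5543686 = −1296126.64.
At (633329, 5543139): z = −61169.6 + 1357951.0 − 1296126.64 = 654.8 m.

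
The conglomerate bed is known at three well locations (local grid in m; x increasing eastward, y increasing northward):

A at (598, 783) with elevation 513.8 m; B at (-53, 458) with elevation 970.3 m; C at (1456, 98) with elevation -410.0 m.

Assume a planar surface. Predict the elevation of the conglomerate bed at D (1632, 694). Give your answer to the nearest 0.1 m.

Let the plane be z = a·x + b·y + c.
B−A: −651a − 325b = 456.5;  C−A: 858a − 685b = −923.8.
Solving gives a = −0.845682, b = 0.289350.
Then c = 513.8 − a·598 − b·783 = 792.96.
At (1632, 694): z = −1380.2 + 200.8 + 792.96 = -386.4 m.

-386.4 m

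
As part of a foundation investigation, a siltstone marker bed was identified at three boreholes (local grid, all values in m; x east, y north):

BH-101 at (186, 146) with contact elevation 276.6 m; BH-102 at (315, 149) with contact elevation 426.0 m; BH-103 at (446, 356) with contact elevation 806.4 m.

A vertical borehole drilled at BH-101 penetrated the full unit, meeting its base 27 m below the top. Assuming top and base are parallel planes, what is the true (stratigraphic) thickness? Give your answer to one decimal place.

14.4 m

Two edge vectors: BH-101→BH-102 = (129, 3, 149.4), BH-101→BH-103 = (260, 210, 529.8).
Normal n = (BH-101→BH-102) × (BH-101→BH-103) = (-29784.6, -29500.2, 26310).
So ∂z/∂x = −n_x/n_z = 1.13206 and ∂z/∂y = −n_y/n_z = 1.12125.
|∇z| = √(a²+b²) = 1.59335, so dip δ = arctan(1.59335) = 57.89°.
True thickness = vertical thickness × cos δ = 27 × cos 57.89° = 14.4 m.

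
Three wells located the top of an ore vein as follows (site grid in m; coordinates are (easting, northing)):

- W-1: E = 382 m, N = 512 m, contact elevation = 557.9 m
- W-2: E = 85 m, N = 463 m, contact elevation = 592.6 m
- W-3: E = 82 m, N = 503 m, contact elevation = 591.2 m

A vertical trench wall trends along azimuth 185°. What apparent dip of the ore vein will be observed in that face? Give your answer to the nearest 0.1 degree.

3.0°

Let the plane be z = a·E + b·N + c.
W-2−W-1: −297a − 49b = 34.7;  W-3−W-1: −300a − 9b = 33.3.
Solving gives a = −0.10970, b = −0.04323.
Unit vector along 185° is (sin 185°, cos 185°) = (-0.0872, -0.9962).
Slope in that direction = a·(-0.0872) + b·(-0.9962) = 0.05262.
Apparent dip = arctan|0.05262| = 3.0° (true dip is 6.7°, so apparent ≤ true as expected).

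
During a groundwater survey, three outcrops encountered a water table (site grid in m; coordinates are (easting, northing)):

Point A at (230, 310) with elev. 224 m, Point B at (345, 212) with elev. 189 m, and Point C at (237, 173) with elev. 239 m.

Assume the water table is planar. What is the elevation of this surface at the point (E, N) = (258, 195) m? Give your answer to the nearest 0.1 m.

Two edge vectors: Point A→Point B = (115, -98, -35), Point A→Point C = (7, -137, 15).
Normal n = (Point A→Point B) × (Point A→Point C) = (-6265, -1970, -15069).
So ∂z/∂E = −n_x/n_z = −0.41575 and ∂z/∂N = −n_y/n_z = −0.13073.
Intercept c from Point A: 224 + 95.62 + 40.53 = 360.15.
At (258, 195): z = −107.3 − 25.5 + 360.15 = 227.4 m.

227.4 m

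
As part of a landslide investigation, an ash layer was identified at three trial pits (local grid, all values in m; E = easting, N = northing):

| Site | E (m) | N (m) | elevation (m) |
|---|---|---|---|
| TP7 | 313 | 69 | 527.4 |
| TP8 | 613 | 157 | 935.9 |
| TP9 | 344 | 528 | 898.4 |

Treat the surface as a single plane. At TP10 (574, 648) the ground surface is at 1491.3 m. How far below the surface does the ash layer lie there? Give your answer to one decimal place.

241.3 m

Two edge vectors: TP7→TP8 = (300, 88, 408.5), TP7→TP9 = (31, 459, 371).
Normal n = (TP7→TP8) × (TP7→TP9) = (-154853.5, -98636.5, 134972).
So ∂z/∂E = −n_x/n_z = 1.14730 and ∂z/∂N = −n_y/n_z = 0.73079.
Intercept c from TP7: 527.4 − 359.11 − 50.42 = 117.87.
At (574, 648): z_contact = 658.55 + 473.55 + 117.87 = 1249.97 m.
Depth below ground = 1491.3 − 1249.97 = 241.3 m.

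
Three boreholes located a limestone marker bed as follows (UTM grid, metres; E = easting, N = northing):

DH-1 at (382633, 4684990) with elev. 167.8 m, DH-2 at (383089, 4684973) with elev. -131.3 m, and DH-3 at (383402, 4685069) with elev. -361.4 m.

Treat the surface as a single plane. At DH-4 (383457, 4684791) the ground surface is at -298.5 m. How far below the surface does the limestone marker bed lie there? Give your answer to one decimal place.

35.4 m

Two edge vectors: DH-1→DH-2 = (456, -17, -299.1), DH-1→DH-3 = (769, 79, -529.2).
Normal n = (DH-1→DH-2) × (DH-1→DH-3) = (32625.3, 11307.3, 49097).
So ∂z/∂E = −n_x/n_z = −0.664506996 and ∂z/∂N = −n_y/n_z = −0.230305314.
Intercept c from DH-1: 167.8 + 254262.31 + 1078978.09 = 1333408.20.
At (383457, 4684791): z_contact = −254809.86 − 1078932.26 + 1333408.20 = -333.92 m.
Depth below ground = -298.5 − (-333.92) = 35.4 m.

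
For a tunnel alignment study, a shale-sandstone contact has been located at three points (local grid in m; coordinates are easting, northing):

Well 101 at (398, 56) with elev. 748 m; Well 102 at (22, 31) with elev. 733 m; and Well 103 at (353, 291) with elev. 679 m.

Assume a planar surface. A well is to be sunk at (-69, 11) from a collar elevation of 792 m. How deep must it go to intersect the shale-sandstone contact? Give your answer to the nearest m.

59 m

Let the plane be z = a·easting + b·northing + c.
Well 102−Well 101: −376a − 25b = −15;  Well 103−Well 101: −45a + 235b = −69.
Solving gives a = 0.05867, b = −0.28238.
Then c = 748 − a·398 − b·56 = 740.46.
At (-69, 11): z_contact = −4.0 − 3.1 + 740.46 = 733.3 m.
Depth below ground = 792 − 733.3 = 59 m.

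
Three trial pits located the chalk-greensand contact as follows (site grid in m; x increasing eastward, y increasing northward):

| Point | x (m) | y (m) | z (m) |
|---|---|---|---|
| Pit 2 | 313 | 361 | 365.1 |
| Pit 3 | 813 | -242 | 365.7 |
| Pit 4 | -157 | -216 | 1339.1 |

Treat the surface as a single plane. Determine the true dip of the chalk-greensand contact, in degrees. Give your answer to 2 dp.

Let the plane be z = a·x + b·y + c.
Pit 3−Pit 2: 500a − 603b = 0.6;  Pit 4−Pit 2: −470a − 577b = 974.
Solving gives a = −1.02634, b = −0.85203.
Gradient magnitude |∇z| = √(a² + b²) = √(1.05338 + 0.72595) = 1.33391.
True dip = arctan(1.33391) = 53.14°, dipping toward NE (azimuth ≈ 050°).

53.14°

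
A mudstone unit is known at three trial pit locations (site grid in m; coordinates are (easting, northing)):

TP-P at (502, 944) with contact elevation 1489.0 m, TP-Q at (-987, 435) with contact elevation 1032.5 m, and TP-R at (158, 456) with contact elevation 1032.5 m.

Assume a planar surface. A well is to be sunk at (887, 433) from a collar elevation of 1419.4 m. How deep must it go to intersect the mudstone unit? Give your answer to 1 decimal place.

421.4 m

Let the plane be z = a·E + b·N + c.
TP-Q−TP-P: −1489a − 509b = −456.5;  TP-R−TP-P: −344a − 488b = −456.5.
Solving gives a = −0.01738, b = 0.94770.
Then c = 1489 − a·502 − b·944 = 603.09.
At (887, 433): z_contact = −15.42 + 410.36 + 603.09 = 998.03 m.
Depth below ground = 1419.4 − 998.03 = 421.4 m.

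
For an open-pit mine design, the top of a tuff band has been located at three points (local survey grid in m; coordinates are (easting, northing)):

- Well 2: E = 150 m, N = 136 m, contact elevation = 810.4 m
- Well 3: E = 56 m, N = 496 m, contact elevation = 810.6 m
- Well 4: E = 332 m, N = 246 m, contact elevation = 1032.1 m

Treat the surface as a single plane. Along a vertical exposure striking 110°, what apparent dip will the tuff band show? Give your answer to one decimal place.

41.8°

Two edge vectors: Well 2→Well 3 = (-94, 360, 0.2), Well 2→Well 4 = (182, 110, 221.7).
Normal n = (Well 2→Well 3) × (Well 2→Well 4) = (79790, 20876.2, -75860).
So ∂z/∂E = −n_x/n_z = 1.05181 and ∂z/∂N = −n_y/n_z = 0.27519.
Unit vector along 110° is (sin 110°, cos 110°) = (0.9397, -0.3420).
Slope in that direction = a·(0.9397) + b·(-0.3420) = 0.89425.
Apparent dip = arctan|0.89425| = 41.8° (true dip is 47.4°, so apparent ≤ true as expected).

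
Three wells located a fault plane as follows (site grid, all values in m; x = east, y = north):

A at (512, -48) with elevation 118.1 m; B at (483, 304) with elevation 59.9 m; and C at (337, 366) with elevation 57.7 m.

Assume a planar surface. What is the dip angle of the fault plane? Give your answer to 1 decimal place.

Let the plane be z = a·x + b·y + c.
B−A: −29a + 352b = −58.2;  C−A: −175a + 414b = −60.4.
Solving gives a = −0.05714, b = −0.17005.
Gradient magnitude |∇z| = √(a² + b²) = √(0.00327 + 0.02892) = 0.17939.
True dip = arctan(0.17939) = 10.2°, dipping toward NNE (azimuth ≈ 019°).

10.2°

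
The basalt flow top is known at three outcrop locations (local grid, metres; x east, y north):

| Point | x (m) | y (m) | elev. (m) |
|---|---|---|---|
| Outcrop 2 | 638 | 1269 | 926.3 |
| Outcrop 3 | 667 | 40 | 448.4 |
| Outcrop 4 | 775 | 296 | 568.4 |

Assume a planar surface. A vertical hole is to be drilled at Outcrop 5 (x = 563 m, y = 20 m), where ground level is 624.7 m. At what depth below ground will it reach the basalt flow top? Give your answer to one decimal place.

Let the plane be z = a·x + b·y + c.
Outcrop 3−Outcrop 2: 29a − 1229b = −477.9;  Outcrop 4−Outcrop 2: 137a − 973b = −357.9.
Solving gives a = 0.179354, b = 0.393085.
Then c = 926.3 − a·638 − b·1269 = 313.05.
At (563, 20): z_contact = 100.98 + 7.86 + 313.05 = 421.89 m.
Depth below ground = 624.7 − 421.89 = 202.8 m.

202.8 m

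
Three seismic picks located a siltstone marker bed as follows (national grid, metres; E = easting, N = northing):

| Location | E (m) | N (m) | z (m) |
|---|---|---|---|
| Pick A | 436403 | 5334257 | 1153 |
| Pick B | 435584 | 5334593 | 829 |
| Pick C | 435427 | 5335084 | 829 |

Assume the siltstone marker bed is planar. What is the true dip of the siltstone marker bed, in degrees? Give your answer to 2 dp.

25.55°

Let the plane be z = a·E + b·N + c.
Pick B−Pick A: −819a + 336b = −324;  Pick C−Pick A: −976a + 827b = −324.
Solving gives a = 0.45534, b = 0.14560.
Gradient magnitude |∇z| = √(a² + b²) = √(0.20733 + 0.02120) = 0.47805.
True dip = arctan(0.47805) = 25.55°, dipping toward WSW (azimuth ≈ 252°).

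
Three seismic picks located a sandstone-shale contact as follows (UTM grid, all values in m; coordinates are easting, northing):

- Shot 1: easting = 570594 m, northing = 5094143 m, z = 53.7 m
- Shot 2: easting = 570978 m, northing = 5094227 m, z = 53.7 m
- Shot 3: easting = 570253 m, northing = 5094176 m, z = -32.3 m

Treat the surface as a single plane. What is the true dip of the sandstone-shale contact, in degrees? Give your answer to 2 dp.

Two edge vectors: Shot 1→Shot 2 = (384, 84, 0), Shot 1→Shot 3 = (-341, 33, -86).
Normal n = (Shot 1→Shot 2) × (Shot 1→Shot 3) = (-7224, 33024, 41316).
So ∂z/∂easting = −n_x/n_z = 0.17485 and ∂z/∂northing = −n_y/n_z = −0.79930.
Gradient magnitude |∇z| = √(a² + b²) = √(0.03057 + 0.63889) = 0.81820.
True dip = arctan(0.81820) = 39.29°, dipping toward NNW (azimuth ≈ 348°).

39.29°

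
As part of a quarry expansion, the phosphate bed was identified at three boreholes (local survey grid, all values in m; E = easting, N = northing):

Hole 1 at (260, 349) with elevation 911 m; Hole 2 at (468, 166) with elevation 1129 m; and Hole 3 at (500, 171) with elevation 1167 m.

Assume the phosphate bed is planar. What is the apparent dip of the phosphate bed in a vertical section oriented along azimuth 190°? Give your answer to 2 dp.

Let the plane be z = a·E + b·N + c.
Hole 2−Hole 1: 208a − 183b = 218;  Hole 3−Hole 1: 240a − 178b = 256.
Solving gives a = 1.16647, b = 0.13457.
Unit vector along 190° is (sin 190°, cos 190°) = (-0.1736, -0.9848).
Slope in that direction = a·(-0.1736) + b·(-0.9848) = −0.33508.
Apparent dip = arctan|0.33508| = 18.53° (true dip is 49.6°, so apparent ≤ true as expected).

18.53°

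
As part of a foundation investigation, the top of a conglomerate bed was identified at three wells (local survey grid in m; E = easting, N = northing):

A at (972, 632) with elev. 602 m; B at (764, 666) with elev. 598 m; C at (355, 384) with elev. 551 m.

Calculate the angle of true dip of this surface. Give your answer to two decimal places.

6.75°

Let the plane be z = a·E + b·N + c.
B−A: −208a + 34b = −4;  C−A: −617a − 248b = −51.
Solving gives a = 0.03757, b = 0.11218.
Gradient magnitude |∇z| = √(a² + b²) = √(0.00141 + 0.01258) = 0.11830.
True dip = arctan(0.11830) = 6.75°, dipping toward SSW (azimuth ≈ 199°).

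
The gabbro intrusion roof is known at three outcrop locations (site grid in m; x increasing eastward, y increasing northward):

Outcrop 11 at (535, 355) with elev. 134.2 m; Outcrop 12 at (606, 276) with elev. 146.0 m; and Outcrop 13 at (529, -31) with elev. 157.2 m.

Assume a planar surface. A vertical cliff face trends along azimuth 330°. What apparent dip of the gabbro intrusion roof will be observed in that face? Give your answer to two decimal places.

Two edge vectors: Outcrop 11→Outcrop 12 = (71, -79, 11.8), Outcrop 11→Outcrop 13 = (-6, -386, 23).
Normal n = (Outcrop 11→Outcrop 12) × (Outcrop 11→Outcrop 13) = (2737.8, -1703.8, -27880).
So ∂z/∂x = −n_x/n_z = 0.09820 and ∂z/∂y = −n_y/n_z = −0.06111.
Unit vector along 330° is (sin 330°, cos 330°) = (-0.5000, 0.8660).
Slope in that direction = a·(-0.5000) + b·(0.8660) = −0.10202.
Apparent dip = arctan|0.10202| = 5.83° (true dip is 6.6°, so apparent ≤ true as expected).

5.83°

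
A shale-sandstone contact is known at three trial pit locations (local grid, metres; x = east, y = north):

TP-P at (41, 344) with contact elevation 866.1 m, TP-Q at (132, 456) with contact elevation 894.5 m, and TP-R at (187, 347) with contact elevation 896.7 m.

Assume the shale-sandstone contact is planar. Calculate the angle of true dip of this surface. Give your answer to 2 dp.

12.65°

Two edge vectors: TP-P→TP-Q = (91, 112, 28.4), TP-P→TP-R = (146, 3, 30.6).
Normal n = (TP-P→TP-Q) × (TP-P→TP-R) = (3342, 1361.8, -16079).
So ∂z/∂x = −n_x/n_z = 0.20785 and ∂z/∂y = −n_y/n_z = 0.08469.
Gradient magnitude |∇z| = √(a² + b²) = √(0.04320 + 0.00717) = 0.22444.
True dip = arctan(0.22444) = 12.65°, dipping toward WSW (azimuth ≈ 248°).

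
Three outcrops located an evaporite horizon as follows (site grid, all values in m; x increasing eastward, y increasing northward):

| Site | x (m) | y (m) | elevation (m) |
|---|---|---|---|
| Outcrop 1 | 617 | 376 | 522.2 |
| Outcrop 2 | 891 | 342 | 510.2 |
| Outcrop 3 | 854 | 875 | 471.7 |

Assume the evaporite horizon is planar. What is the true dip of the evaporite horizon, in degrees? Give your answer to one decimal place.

5.3°

Let the plane be z = a·x + b·y + c.
Outcrop 2−Outcrop 1: 274a − 34b = −12;  Outcrop 3−Outcrop 1: 237a + 499b = −50.5.
Solving gives a = −0.05322, b = −0.07593.
Gradient magnitude |∇z| = √(a² + b²) = √(0.00283 + 0.00576) = 0.09272.
True dip = arctan(0.09272) = 5.3°, dipping toward NE (azimuth ≈ 035°).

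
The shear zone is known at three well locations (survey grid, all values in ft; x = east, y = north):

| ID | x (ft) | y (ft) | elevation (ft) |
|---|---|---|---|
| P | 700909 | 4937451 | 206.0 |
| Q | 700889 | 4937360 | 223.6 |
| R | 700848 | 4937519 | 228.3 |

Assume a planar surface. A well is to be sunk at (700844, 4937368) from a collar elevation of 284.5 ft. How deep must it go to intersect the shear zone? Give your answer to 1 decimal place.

Let the plane be z = a·x + b·y + c.
Q−P: −20a − 91b = 17.6;  R−P: −61a + 68b = 22.3.
Solving gives a = −0.466806540, b = −0.090811749.
Then c = 206 − a·700909 − b·4937451 = 775773.47.
At (700844, 4937368): z_contact = −327158.56 − 448371.03 + 775773.47 = 243.88 ft.
Depth below ground = 284.5 − 243.88 = 40.6 ft.

40.6 ft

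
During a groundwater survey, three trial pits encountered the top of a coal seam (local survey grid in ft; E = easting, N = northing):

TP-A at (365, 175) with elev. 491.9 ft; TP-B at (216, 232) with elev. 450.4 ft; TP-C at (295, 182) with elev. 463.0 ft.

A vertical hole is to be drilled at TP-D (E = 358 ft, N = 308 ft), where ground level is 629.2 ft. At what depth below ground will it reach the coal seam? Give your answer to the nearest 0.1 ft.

77.3 ft

Two edge vectors: TP-A→TP-B = (-149, 57, -41.5), TP-A→TP-C = (-70, 7, -28.9).
Normal n = (TP-A→TP-B) × (TP-A→TP-C) = (-1356.8, -1401.1, 2947).
So ∂z/∂E = −n_x/n_z = 0.46040 and ∂z/∂N = −n_y/n_z = 0.47543.
Intercept c from TP-A: 491.9 − 168.05 − 83.20 = 240.65.
At (358, 308): z_contact = 164.82 + 146.43 + 240.65 = 551.91 ft.
Depth below ground = 629.2 − 551.91 = 77.3 ft.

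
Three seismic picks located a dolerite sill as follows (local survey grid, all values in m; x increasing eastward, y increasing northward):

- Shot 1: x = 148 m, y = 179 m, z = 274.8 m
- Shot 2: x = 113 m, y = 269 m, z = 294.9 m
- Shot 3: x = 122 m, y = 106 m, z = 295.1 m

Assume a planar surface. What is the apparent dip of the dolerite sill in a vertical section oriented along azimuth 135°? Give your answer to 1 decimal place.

Let the plane be z = a·x + b·y + c.
Shot 2−Shot 1: −35a + 90b = 20.1;  Shot 3−Shot 1: −26a − 73b = 20.3.
Solving gives a = −0.67299, b = −0.03839.
Unit vector along 135° is (sin 135°, cos 135°) = (0.7071, -0.7071).
Slope in that direction = a·(0.7071) + b·(-0.7071) = −0.44873.
Apparent dip = arctan|0.44873| = 24.2° (true dip is 34.0°, so apparent ≤ true as expected).

24.2°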